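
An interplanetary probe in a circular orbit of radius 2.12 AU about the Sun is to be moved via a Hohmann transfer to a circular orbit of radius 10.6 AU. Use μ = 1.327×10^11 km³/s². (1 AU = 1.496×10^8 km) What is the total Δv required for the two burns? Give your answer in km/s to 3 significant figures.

Δv = 9.82 km/s

In km: r₁ = 2.12 × 1.496×10^8 = 3.17152×10^8 km; r₂ = 10.6 × 1.496×10^8 = 1.58576×10^9 km.
Semi-major axis of the transfer orbit: a_t = (3.17152×10^8 + 1.58576×10^9)/2 = 9.51456×10^8 km.
Circular speed at r₁: v₁ = √(μ/r₁) = √(1.327×10^11/3.17152×10^8) = 20.4551 km/s.
Transfer-orbit speed at r₁ (vis-viva): v_p = √[μ(2/r₁ − 1/a_t)] = 26.4074 km/s.
First burn Δv₁ = |v_p − v₁| = 5.9523 km/s.
At r₂, v₂ = √(μ/r₂) = 9.1478 km/s.
Transfer-orbit speed at r₂: v_a = √[μ(2/r₂ − 1/a_t)] = 5.2815 km/s.
Second burn Δv₂ = |v₂ − v_a| = 3.8663 km/s.
Total Δv = Δv₁ + Δv₂ = 9.819 km/s.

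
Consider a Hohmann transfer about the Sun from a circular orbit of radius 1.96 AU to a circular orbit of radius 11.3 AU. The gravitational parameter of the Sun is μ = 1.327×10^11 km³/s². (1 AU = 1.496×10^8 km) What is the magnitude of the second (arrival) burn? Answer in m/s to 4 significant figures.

In km: r₁ = 1.96 × 1.496×10^8 = 2.93216×10^8 km; r₂ = 11.3 × 1.496×10^8 = 1.69048×10^9 km.
Transfer-ellipse semi-major axis a_t = (r₁ + r₂)/2 = (2.93216×10^8 + 1.69048×10^9)/2 = 9.91848×10^8 km.
On the circular orbit at r = 1.69048×10^9 km, v_c = √(μ/r) = 8.860 km/s.
Transfer-orbit speed at the same r (vis-viva, a = a_t): v_t = √[μ(2/r − 1/a_t)] = 4.817 km/s.
Δv₂ = |v_t − v_c| = |4.817 − 8.860| = 4.043 km/s.

Δv₂ = 4043 m/s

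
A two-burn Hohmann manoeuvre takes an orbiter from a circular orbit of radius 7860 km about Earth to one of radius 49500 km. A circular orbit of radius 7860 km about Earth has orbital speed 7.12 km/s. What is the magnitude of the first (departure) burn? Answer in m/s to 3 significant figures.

Δv₁ = 2230 m/s

From the circular-orbit relation v² = μ/r at r = 7860 km: μ = v²r = (7.12)² × 7860 = 3.98458×10^5 km³/s².
The Hohmann ellipse has a_t = (r₁ + r₂)/2 = 28680 km.
Circular speed at r = 7860 km: v_c = √(μ/r) = 7.120 km/s.
Transfer-orbit speed at the same r (vis-viva, a = a_t): v_t = √[μ(2/r − 1/a_t)] = 9.354 km/s.
Δv₁ = |v_t − v_c| = |9.354 − 7.120| = 2.234 km/s.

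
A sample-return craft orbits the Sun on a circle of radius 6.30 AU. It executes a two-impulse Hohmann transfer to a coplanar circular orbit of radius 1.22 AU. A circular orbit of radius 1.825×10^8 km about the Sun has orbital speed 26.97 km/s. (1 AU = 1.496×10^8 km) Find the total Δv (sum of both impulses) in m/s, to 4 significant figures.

Δv = 13050 m/s

From the circular-orbit relation v² = μ/r at r = 1.825×10^8 km: μ = v²r = (26.97)² × 1.825×10^8 = 1.32747×10^11 km³/s².
In km: r₁ = 6.30 × 1.496×10^8 = 9.4248×10^8 km; r₂ = 1.22 × 1.496×10^8 = 1.82512×10^8 km.
Semi-major axis of the transfer orbit: a_t = (9.4248×10^8 + 1.82512×10^8)/2 = 5.62496×10^8 km.
At r₁ the circular-orbit speed is v₁ = √(μ/r₁) = 11.868 km/s.
Transfer-orbit speed at r₁ (v² = μ(2/r − 1/a)): v_a = √[μ(2/r₁ − 1/a_t)] = 6.7602 km/s.
First burn Δv₁ = |v_a − v₁| = 5.108 km/s.
Circular speed at r₂: v₂ = √(μ/r₂) = 26.97 km/s.
Transfer-orbit speed at r₂: v_p = √[μ(2/r₂ − 1/a_t)] = 34.91 km/s.
Second burn Δv₂ = |v₂ − v_p| = 7.940 km/s.
Total Δv = Δv₁ + Δv₂ = 13.05 km/s.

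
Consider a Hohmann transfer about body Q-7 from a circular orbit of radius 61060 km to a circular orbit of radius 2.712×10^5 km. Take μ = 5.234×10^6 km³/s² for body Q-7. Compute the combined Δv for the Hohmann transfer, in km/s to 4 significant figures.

Semi-major axis of the transfer orbit: a_t = (61060 + 2.712×10^5)/2 = 1.6613×10^5 km.
At r₁ the circular-orbit speed is v₁ = √(μ/r₁) = 9.25845 km/s.
On the transfer ellipse at r₁, vis-viva gives v_p = √[μ(2/r₁ − 1/a_t)] = 11.8293 km/s.
First burn Δv₁ = |v_p − v₁| = 2.571 km/s.
At r₂, v₂ = √(μ/r₂) = 4.393 km/s.
Transfer-orbit speed at r₂: v_a = √[μ(2/r₂ − 1/a_t)] = 2.663 km/s.
Second burn Δv₂ = |v₂ − v_a| = 1.730 km/s.
Δv = Δv₁ + Δv₂ = 2.571 + 1.730 = 4.301 km/s.

Δv = 4.301 km/s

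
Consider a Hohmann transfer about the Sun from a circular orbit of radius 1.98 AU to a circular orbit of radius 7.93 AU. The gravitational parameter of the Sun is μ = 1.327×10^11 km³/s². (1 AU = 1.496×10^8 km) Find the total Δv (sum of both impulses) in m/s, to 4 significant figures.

In km: r₁ = 1.98 × 1.496×10^8 = 2.96208×10^8 km; r₂ = 7.93 × 1.496×10^8 = 1.186328×10^9 km.
Semi-major axis of the transfer orbit: a_t = (2.96208×10^8 + 1.186328×10^9)/2 = 7.41268×10^8 km.
At r₁ the circular-orbit speed is v₁ = √(μ/r₁) = 21.17 km/s.
On the transfer ellipse at r₁, v² = μ(2/r − 1/a) gives v_p = √[μ(2/r₁ − 1/a_t)] = 26.78 km/s.
First burn Δv₁ = |v_p − v₁| = 5.610 km/s.
Circular speed at r₂: v₂ = √(μ/r₂) = 10.5763 km/s.
Transfer-orbit speed at r₂: v_a = √[μ(2/r₂ − 1/a_t)] = 6.68565 km/s.
Second burn Δv₂ = |v₂ − v_a| = 3.891 km/s.
Δv = Δv₁ + Δv₂ = 5.610 + 3.891 = 9.501 km/s.

Δv = 9501 m/s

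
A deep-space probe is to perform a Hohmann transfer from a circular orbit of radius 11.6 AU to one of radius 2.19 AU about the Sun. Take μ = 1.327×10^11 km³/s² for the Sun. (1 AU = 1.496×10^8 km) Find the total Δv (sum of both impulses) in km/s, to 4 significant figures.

Δv = 9.795 km/s

In km: r₁ = 11.6 × 1.496×10^8 = 1.73536×10^9 km; r₂ = 2.19 × 1.496×10^8 = 3.27624×10^8 km.
Semi-major axis of the transfer orbit: a_t = (1.73536×10^9 + 3.27624×10^8)/2 = 1.031492×10^9 km.
At r₁ the circular-orbit speed is v₁ = √(μ/r₁) = 8.7446 km/s.
Transfer-orbit speed at r₁ (vis-viva): v_a = √[μ(2/r₁ − 1/a_t)] = 4.9283 km/s.
First burn Δv₁ = |v_a − v₁| = 3.816 km/s.
At r₂, v₂ = √(μ/r₂) = 20.1255 km/s.
Transfer-orbit speed at r₂: v_p = √[μ(2/r₂ − 1/a_t)] = 26.1041 km/s.
Second burn Δv₂ = |v₂ − v_p| = 5.979 km/s.
Total Δv = Δv₁ + Δv₂ = 9.795 km/s.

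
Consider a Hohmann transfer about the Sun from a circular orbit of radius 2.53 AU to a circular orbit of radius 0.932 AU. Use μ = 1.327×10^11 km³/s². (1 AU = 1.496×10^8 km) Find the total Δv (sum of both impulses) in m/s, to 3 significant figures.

In km: r₁ = 2.53 × 1.496×10^8 = 3.78488×10^8 km; r₂ = 0.932 × 1.496×10^8 = 1.394272×10^8 km.
Transfer-ellipse semi-major axis a_t = (r₁ + r₂)/2 = (3.78488×10^8 + 1.394272×10^8)/2 = 2.589576×10^8 km.
Circular speed at r₁: v₁ = √(μ/r₁) = √(1.327×10^11/3.78488×10^8) = 18.724 km/s.
Transfer-orbit speed at r₁ (vis-viva equation): v_a = √[μ(2/r₁ − 1/a_t)] = 13.739 km/s.
First burn Δv₁ = |v_a − v₁| = 4.985 km/s.
At r₂, v₂ = √(μ/r₂) = 30.850465 km/s.
Transfer-orbit speed at r₂: v_p = √[μ(2/r₂ − 1/a_t)] = 37.296960 km/s.
Second burn Δv₂ = |v₂ − v_p| = 6.446 km/s.
Δv = Δv₁ + Δv₂ = 4.985 + 6.446 = 11.43 km/s.

Δv = 11400 m/s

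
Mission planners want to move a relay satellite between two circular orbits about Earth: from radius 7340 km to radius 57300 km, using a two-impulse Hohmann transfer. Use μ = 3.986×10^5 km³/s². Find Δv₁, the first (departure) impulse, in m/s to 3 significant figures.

Δv₁ = 2440 m/s

Semi-major axis of the transfer orbit: a_t = (7340 + 57300)/2 = 32320 km.
On the circular orbit at r = 7340 km, v_c = √(μ/r) = 7.369 km/s.
Transfer-orbit speed at the same r (vis-viva, a = a_t): v_t = √[μ(2/r − 1/a_t)] = 9.812 km/s.
Δv₁ = |v_t − v_c| = |9.812 − 7.369| = 2.443 km/s.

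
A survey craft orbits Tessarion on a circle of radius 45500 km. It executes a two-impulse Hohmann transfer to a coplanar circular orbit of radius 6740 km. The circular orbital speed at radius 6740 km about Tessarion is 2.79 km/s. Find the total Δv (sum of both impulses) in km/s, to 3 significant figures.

From the circular-orbit relation v² = μ/r at r = 6740 km: μ = v²r = (2.79)² × 6740 = 52464.8 km³/s².
Semi-major axis of the transfer orbit: a_t = (45500 + 6740)/2 = 26120 km.
At r₁ the circular-orbit speed is v₁ = √(μ/r₁) = 1.0738 km/s.
Transfer-orbit speed at r₁ (vis-viva): v_a = √[μ(2/r₁ − 1/a_t)] = 0.54547 km/s.
First burn Δv₁ = |v_a − v₁| = 0.5283 km/s.
Circular speed at r₂: v₂ = √(μ/r₂) = 2.7900 km/s.
Transfer-orbit speed at r₂: v_p = √[μ(2/r₂ − 1/a_t)] = 3.6823 km/s.
Second burn Δv₂ = |v₂ − v_p| = 0.8923 km/s.
Total Δv = Δv₁ + Δv₂ = 1.421 km/s.

Δv = 1.42 km/s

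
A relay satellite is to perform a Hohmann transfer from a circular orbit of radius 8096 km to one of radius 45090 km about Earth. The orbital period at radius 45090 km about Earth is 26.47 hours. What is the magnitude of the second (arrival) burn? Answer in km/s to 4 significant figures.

From Kepler's third law T² = 4π²r³/μ at r = 45090 km, T = 26.47 hours = 26.47 × 3600 s = 95292 s: μ = 4π²r³/T² = 3.98554×10^5 km³/s².
Transfer-ellipse semi-major axis a_t = (r₁ + r₂)/2 = (8096 + 45090)/2 = 26593 km.
Circular speed at r = 45090 km: v_c = √(μ/r) = 2.973 km/s.
Vis-viva on the transfer ellipse at r = 45090 km gives v_t = √[μ(2/r − 1/a_t)] = 1.640 km/s.
Δv₂ = |v_t − v_c| = |1.640 − 2.973| = 1.333 km/s.

Δv₂ = 1.333 km/s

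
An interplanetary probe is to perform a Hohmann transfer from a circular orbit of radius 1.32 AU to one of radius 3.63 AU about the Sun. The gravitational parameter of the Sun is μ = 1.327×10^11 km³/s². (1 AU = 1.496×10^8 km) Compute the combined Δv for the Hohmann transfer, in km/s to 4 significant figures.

Δv = 9.687 km/s

In km: r₁ = 1.32 × 1.496×10^8 = 1.97472×10^8 km; r₂ = 3.63 × 1.496×10^8 = 5.43048×10^8 km.
Semi-major axis of the transfer orbit: a_t = (1.97472×10^8 + 5.43048×10^8)/2 = 3.7026×10^8 km.
Circular speed at r₁: v₁ = √(μ/r₁) = √(1.327×10^11/1.97472×10^8) = 25.923 km/s.
On the transfer ellipse at r₁, vis-viva equation gives v_p = √[μ(2/r₁ − 1/a_t)] = 31.394 km/s.
First burn Δv₁ = |v_p − v₁| = 5.471 km/s.
At r₂, v₂ = √(μ/r₂) = 15.632 km/s.
Transfer-orbit speed at r₂: v_a = √[μ(2/r₂ − 1/a_t)] = 11.416 km/s.
Second burn Δv₂ = |v₂ − v_a| = 4.216 km/s.
Δv = Δv₁ + Δv₂ = 5.471 + 4.216 = 9.687 km/s.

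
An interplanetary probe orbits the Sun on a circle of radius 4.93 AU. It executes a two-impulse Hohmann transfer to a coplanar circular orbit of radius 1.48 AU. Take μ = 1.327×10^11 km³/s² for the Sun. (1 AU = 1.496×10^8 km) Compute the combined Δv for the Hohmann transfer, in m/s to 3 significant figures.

In km: r₁ = 4.93 × 1.496×10^8 = 7.37528×10^8 km; r₂ = 1.48 × 1.496×10^8 = 2.21408×10^8 km.
Transfer-ellipse semi-major axis a_t = (r₁ + r₂)/2 = (7.37528×10^8 + 2.21408×10^8)/2 = 4.79468×10^8 km.
Circular speed at r₁: v₁ = √(μ/r₁) = √(1.327×10^11/7.37528×10^8) = 13.4136 km/s.
On the transfer ellipse at r₁, v² = μ(2/r − 1/a) gives v_a = √[μ(2/r₁ − 1/a_t)] = 9.11513 km/s.
First burn Δv₁ = |v_a − v₁| = 4.298 km/s.
At r₂, v₂ = √(μ/r₂) = 24.4815 km/s.
Transfer-orbit speed at r₂: v_p = √[μ(2/r₂ − 1/a_t)] = 30.3632 km/s.
Second burn Δv₂ = |v₂ − v_p| = 5.882 km/s.
Total Δv = Δv₁ + Δv₂ = 10.18 km/s.

Δv = 10200 m/s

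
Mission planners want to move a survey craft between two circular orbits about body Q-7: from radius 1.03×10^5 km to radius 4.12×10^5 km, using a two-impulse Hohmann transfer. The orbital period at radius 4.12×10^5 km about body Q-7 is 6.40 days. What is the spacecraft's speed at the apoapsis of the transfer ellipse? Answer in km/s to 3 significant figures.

From Kepler's third law T² = 4π²r³/μ at r = 4.12×10^5 km, T = 6.40 days = 6.40 × 86400 s = 5.5296×10^5 s: μ = 4π²r³/T² = 9.02951×10^6 km³/s².
The Hohmann ellipse has a_t = (r₁ + r₂)/2 = 2.575×10^5 km.
At apoapsis, r = 4.120×10^5 km.
Vis-viva: v = √[μ(2/r − 1/a_t)] = √[9.02951×10^6 × (2/4.120×10^5 − 1/2.575×10^5)] = 2.961 km/s.

v = 2.96 km/s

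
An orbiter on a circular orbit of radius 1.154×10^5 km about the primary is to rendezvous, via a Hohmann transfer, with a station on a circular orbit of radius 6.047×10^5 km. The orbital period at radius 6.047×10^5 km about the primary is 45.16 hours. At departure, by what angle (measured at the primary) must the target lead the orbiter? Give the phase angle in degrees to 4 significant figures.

From Kepler's third law T² = 4π²r³/μ at r = 6.047×10^5 km, T = 45.16 hours = 45.16 × 3600 s = 1.62576×10^5 s: μ = 4π²r³/T² = 3.30268×10^8 km³/s².
Transfer-ellipse semi-major axis a_t = (r₁ + r₂)/2 = (1.154×10^5 + 6.047×10^5)/2 = 3.6005×10^5 km.
The half-period of the transfer ellipse is t = π√(a_t³/μ) = 37347 s.
Target angular speed ω₂ = √(μ/r₂³) = 3.8648×10^-5 rad/s.
Angle swept by the target during transfer: ω₂·t = 1.4434 rad = 82.70°.
The orbiter traverses 180° on the transfer ellipse, so the target must lead by 180° − 82.70° = 97.30°.

φ = 97.30°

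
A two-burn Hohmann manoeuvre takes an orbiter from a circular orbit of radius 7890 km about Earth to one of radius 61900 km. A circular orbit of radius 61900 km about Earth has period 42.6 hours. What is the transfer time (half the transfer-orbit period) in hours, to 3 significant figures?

t = 9.02 hours

From Kepler's third law T² = 4π²r³/μ at r = 61900 km, T = 42.6 hours = 42.6 × 3600 s = 1.5336×10^5 s: μ = 4π²r³/T² = 3.98114×10^5 km³/s².
Semi-major axis of the transfer orbit: a_t = (7890 + 61900)/2 = 34895 km.
By Kepler's third law the transfer-orbit period is T = 2π√(a_t³/μ), so t = T/2 = 32460 s.
Converting: 32460 s ÷ 3600 s/hour = 9.02 hours.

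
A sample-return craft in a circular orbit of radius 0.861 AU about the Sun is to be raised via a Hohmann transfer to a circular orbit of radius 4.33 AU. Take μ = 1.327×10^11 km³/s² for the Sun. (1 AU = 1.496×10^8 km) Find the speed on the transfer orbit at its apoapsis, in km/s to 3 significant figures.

v = 8.24 km/s

In km: r₁ = 0.861 × 1.496×10^8 = 1.288056×10^8 km; r₂ = 4.33 × 1.496×10^8 = 6.47768×10^8 km.
The Hohmann ellipse has a_t = (r₁ + r₂)/2 = 3.882868×10^8 km.
At apoapsis, r = 6.47768×10^8 km.
Vis-viva: v = √[μ(2/r − 1/a_t)] = √[1.327×10^11 × (2/6.47768×10^8 − 1/3.882868×10^8)] = 8.244 km/s.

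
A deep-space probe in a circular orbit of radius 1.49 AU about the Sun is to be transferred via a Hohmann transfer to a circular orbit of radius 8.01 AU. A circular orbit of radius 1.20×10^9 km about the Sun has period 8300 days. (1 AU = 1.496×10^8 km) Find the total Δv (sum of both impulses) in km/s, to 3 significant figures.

Δv = 11.9 km/s

From Kepler's third law T² = 4π²r³/μ at r = 1.20×10^9 km, T = 8300 days = 8300 × 86400 s = 7.1712×10^8 s: μ = 4π²r³/T² = 1.32654×10^11 km³/s².
In km: r₁ = 1.49 × 1.496×10^8 = 2.22904×10^8 km; r₂ = 8.01 × 1.496×10^8 = 1.198296×10^9 km.
Transfer-ellipse semi-major axis a_t = (r₁ + r₂)/2 = (2.22904×10^8 + 1.198296×10^9)/2 = 7.106×10^8 km.
Circular speed at r₁: v₁ = √(μ/r₁) = √(1.32654×10^11/2.22904×10^8) = 24.395 km/s.
Transfer-orbit speed at r₁ (vis-viva equation): v_p = √[μ(2/r₁ − 1/a_t)] = 31.679 km/s.
First burn Δv₁ = |v_p − v₁| = 7.284 km/s.
Circular speed at r₂: v₂ = √(μ/r₂) = 10.522 km/s.
Transfer-orbit speed at r₂: v_a = √[μ(2/r₂ − 1/a_t)] = 5.8928 km/s.
Second burn Δv₂ = |v₂ − v_a| = 4.629 km/s.
Δv = Δv₁ + Δv₂ = 7.284 + 4.629 = 11.91 km/s.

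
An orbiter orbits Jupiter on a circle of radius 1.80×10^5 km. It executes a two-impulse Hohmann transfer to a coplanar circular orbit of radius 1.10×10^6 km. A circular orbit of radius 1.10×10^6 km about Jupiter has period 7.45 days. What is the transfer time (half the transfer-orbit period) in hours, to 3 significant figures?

t = 39.7 hours

From Kepler's third law T² = 4π²r³/μ at r = 1.10×10^6 km, T = 7.45 days = 7.45 × 86400 s = 6.4368×10^5 s: μ = 4π²r³/T² = 1.26823×10^8 km³/s².
Transfer-ellipse semi-major axis a_t = (r₁ + r₂)/2 = (1.800×10^5 + 1.100×10^6)/2 = 6.400×10^5 km.
By Kepler's third law the transfer-orbit period is T = 2π√(a_t³/μ), so t = T/2 = 1.428×10^5 s.
Converting: 1.428×10^5 s ÷ 3600 s/hour = 39.7 hours.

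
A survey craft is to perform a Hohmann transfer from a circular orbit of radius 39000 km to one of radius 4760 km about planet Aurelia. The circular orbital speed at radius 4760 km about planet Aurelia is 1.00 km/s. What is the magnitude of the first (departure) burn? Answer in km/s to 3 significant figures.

From the circular-orbit relation v² = μ/r at r = 4760 km: μ = v²r = (1.00)² × 4760 = 4760.00 km³/s².
Semi-major axis of the transfer orbit: a_t = (39000 + 4760)/2 = 21880 km.
Circular speed at r = 39000 km: v_c = √(μ/r) = 0.34936 km/s.
Vis-viva on the transfer ellipse at r = 39000 km gives v_t = √[μ(2/r − 1/a_t)] = 0.16295 km/s.
Δv₁ = |v_t − v_c| = |0.16295 − 0.34936| = 0.1864 km/s.

Δv₁ = 0.186 km/s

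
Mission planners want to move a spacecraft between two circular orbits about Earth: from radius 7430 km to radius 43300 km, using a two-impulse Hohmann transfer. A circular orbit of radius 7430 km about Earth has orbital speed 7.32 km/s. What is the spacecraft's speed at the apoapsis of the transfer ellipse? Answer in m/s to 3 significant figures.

From the circular-orbit relation v² = μ/r at r = 7430 km: μ = v²r = (7.32)² × 7430 = 3.98117×10^5 km³/s².
Semi-major axis of the transfer orbit: a_t = (7430 + 43300)/2 = 25365 km.
At apoapsis, r = 43300 km.
Vis-viva: v = √[μ(2/r − 1/a_t)] = √[3.98117×10^5 × (2/43300 − 1/25365)] = 1.641 km/s.

v = 1640 m/s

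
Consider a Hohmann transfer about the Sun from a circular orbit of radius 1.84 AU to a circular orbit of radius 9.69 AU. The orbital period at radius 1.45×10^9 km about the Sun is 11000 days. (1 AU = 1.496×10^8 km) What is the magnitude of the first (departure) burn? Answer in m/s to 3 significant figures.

From Kepler's third law T² = 4π²r³/μ at r = 1.45×10^9 km, T = 11000 days = 11000 × 86400 s = 9.504×10^8 s: μ = 4π²r³/T² = 1.33245×10^11 km³/s².
In km: r₁ = 1.84 × 1.496×10^8 = 2.75264×10^8 km; r₂ = 9.69 × 1.496×10^8 = 1.449624×10^9 km.
Semi-major axis of the transfer orbit: a_t = (2.75264×10^8 + 1.449624×10^9)/2 = 8.62444×10^8 km.
On the circular orbit at r = 2.75264×10^8 km, v_c = √(μ/r) = 22.001 km/s.
Vis-viva on the transfer ellipse at r = 2.75264×10^8 km gives v_t = √[μ(2/r − 1/a_t)] = 28.524 km/s.
Δv₁ = |v_t − v_c| = |28.524 − 22.001| = 6.523 km/s.

Δv₁ = 6520 m/s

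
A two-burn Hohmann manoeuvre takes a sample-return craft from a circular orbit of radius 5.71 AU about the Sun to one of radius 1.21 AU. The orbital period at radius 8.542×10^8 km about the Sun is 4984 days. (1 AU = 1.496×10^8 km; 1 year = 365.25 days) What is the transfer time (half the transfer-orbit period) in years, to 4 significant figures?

From Kepler's third law T² = 4π²r³/μ at r = 8.542×10^8 km, T = 4984 days = 4984 × 86400 s = 4.306176×10^8 s: μ = 4π²r³/T² = 1.32695×10^11 km³/s².
In km: r₁ = 5.71 × 1.496×10^8 = 8.54216×10^8 km; r₂ = 1.21 × 1.496×10^8 = 1.81016×10^8 km.
Semi-major axis of the transfer orbit: a_t = (8.54216×10^8 + 1.81016×10^8)/2 = 5.17616×10^8 km.
Half the transfer-orbit period gives t = π√(a_t³/μ) = 1.0156×10^8 s.
Converting: 1.0156×10^8 s ÷ 3.15576×10^7 s/year (365.25 × 86400) = 3.218 years.

t = 3.218 years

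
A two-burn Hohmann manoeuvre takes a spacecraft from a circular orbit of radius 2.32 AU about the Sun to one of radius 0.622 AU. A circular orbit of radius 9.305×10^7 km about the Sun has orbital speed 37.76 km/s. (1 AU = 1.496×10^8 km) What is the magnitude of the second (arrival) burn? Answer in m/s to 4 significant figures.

Δv₂ = 9661 m/s

From the circular-orbit relation v² = μ/r at r = 9.305×10^7 km: μ = v²r = (37.76)² × 9.305×10^7 = 1.32672×10^11 km³/s².
In km: r₁ = 2.32 × 1.496×10^8 = 3.47072×10^8 km; r₂ = 0.622 × 1.496×10^8 = 9.30512×10^7 km.
The Hohmann ellipse has a_t = (r₁ + r₂)/2 = 2.200616×10^8 km.
Circular speed at r = 9.30512×10^7 km: v_c = √(μ/r) = 37.760 km/s.
Transfer-orbit speed at the same r (vis-viva, a = a_t): v_t = √[μ(2/r − 1/a_t)] = 47.421 km/s.
Δv₂ = |v_t − v_c| = |47.421 − 37.760| = 9.661 km/s.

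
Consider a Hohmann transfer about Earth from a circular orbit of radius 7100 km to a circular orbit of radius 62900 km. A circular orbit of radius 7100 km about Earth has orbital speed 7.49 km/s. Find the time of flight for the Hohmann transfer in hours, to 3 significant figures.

t = 9.05 hours

From the circular-orbit relation v² = μ/r at r = 7100 km: μ = v²r = (7.49)² × 7100 = 3.98311×10^5 km³/s².
Transfer-ellipse semi-major axis a_t = (r₁ + r₂)/2 = (7100 + 62900)/2 = 35000 km.
By Kepler's third law the transfer-orbit period is T = 2π√(a_t³/μ), so t = T/2 = 32590 s.
Converting: 32590 s ÷ 3600 s/hour = 9.05 hours.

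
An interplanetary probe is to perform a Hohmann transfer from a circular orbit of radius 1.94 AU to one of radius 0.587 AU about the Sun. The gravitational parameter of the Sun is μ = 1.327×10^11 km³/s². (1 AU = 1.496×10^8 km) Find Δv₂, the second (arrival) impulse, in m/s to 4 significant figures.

In km: r₁ = 1.94 × 1.496×10^8 = 2.90224×10^8 km; r₂ = 0.587 × 1.496×10^8 = 8.78152×10^7 km.
Transfer-ellipse semi-major axis a_t = (r₁ + r₂)/2 = (2.90224×10^8 + 8.78152×10^7)/2 = 1.890196×10^8 km.
Circular speed at r = 8.78152×10^7 km: v_c = √(μ/r) = 38.8732 km/s.
Vis-viva on the transfer ellipse at r = 8.78152×10^7 km gives v_t = √[μ(2/r − 1/a_t)] = 48.1686 km/s.
Δv₂ = |v_t − v_c| = |48.1686 − 38.8732| = 9.295 km/s.

Δv₂ = 9295 m/s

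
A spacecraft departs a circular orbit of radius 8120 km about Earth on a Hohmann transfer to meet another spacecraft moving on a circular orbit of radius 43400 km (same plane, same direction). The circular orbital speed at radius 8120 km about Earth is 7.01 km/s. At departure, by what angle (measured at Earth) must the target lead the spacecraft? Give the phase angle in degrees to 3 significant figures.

From the circular-orbit relation v² = μ/r at r = 8120 km: μ = v²r = (7.01)² × 8120 = 3.99018×10^5 km³/s².
The Hohmann ellipse has a_t = (r₁ + r₂)/2 = 25760 km.
The half-period of the transfer ellipse is t = π√(a_t³/μ) = 20562 s.
The target's mean motion on its circular orbit is ω₂ = √(μ/r₂³) = 6.9865×10^-5 rad/s.
Angle swept by the target during transfer: ω₂·t = 1.4366 rad = 82.31°.
Arrival is 180° from departure on the ellipse, so φ = 180° − 82.31° = 97.7°.

φ = 97.7°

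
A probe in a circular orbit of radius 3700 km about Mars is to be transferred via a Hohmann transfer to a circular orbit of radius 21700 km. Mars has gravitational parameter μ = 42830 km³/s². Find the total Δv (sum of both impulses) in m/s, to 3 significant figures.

Transfer-ellipse semi-major axis a_t = (r₁ + r₂)/2 = (3700 + 21700)/2 = 12700 km.
Circular speed at r₁: v₁ = √(μ/r₁) = √(42830/3700) = 3.402 km/s.
On the transfer ellipse at r₁, vis-viva gives v_p = √[μ(2/r₁ − 1/a_t)] = 4.447 km/s.
First burn Δv₁ = |v_p − v₁| = 1.045 km/s.
Circular speed at r₂: v₂ = √(μ/r₂) = 1.4049 km/s.
Transfer-orbit speed at r₂: v_a = √[μ(2/r₂ − 1/a_t)] = 0.75830 km/s.
Second burn Δv₂ = |v₂ − v_a| = 0.6466 km/s.
Δv = Δv₁ + Δv₂ = 1.045 + 0.6466 = 1.692 km/s.

Δv = 1690 m/s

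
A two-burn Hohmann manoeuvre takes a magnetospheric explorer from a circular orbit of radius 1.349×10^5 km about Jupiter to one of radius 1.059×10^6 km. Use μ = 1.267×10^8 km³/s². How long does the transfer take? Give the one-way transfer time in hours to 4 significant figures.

t = 35.76 hours

Transfer-ellipse semi-major axis a_t = (r₁ + r₂)/2 = (1.349×10^5 + 1.059×10^6)/2 = 5.9695×10^5 km.
By Kepler's third law the transfer-orbit period is T = 2π√(a_t³/μ), so t = T/2 = 1.2873×10^5 s.
Converting: 1.2873×10^5 s ÷ 3600 s/hour = 35.76 hours.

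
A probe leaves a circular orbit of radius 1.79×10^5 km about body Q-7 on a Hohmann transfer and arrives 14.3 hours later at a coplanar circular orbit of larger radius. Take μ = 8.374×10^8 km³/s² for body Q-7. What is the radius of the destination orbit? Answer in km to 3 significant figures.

r₂ = 1.04×10^6 km

Transfer time t = 14.3 hours = 51480 s, and t = π√(a_t³/μ).
So a_t = (μ t²/π²)^(1/3) = (8.374×10^8 × (51480)² / π²)^(1/3) = 6.0809×10^5 km.
Since a_t = (r₁ + r₂)/2, r₂ = 2a_t − r₁ = 2×6.0809×10^5 − 1.790×10^5 = 1.03718×10^6 km.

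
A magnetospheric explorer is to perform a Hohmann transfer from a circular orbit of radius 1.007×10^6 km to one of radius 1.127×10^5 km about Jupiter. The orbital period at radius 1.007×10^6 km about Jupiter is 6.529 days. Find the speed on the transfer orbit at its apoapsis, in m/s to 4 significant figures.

v = 5032 m/s

From Kepler's third law T² = 4π²r³/μ at r = 1.007×10^6 km, T = 6.529 days = 6.529 × 86400 s = 5.641056×10^5 s: μ = 4π²r³/T² = 1.26686×10^8 km³/s².
Semi-major axis of the transfer orbit: a_t = (1.007×10^6 + 1.127×10^5)/2 = 5.5985×10^5 km.
At apoapsis, r = 1.007×10^6 km.
From the vis-viva equation, v = √[μ(2/r − 1/a_t)] = 5.032 km/s.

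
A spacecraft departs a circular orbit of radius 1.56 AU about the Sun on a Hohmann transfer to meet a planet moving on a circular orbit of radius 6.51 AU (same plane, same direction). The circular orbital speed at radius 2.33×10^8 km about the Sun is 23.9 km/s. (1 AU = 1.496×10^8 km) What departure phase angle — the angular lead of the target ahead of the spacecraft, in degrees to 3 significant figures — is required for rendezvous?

From the circular-orbit relation v² = μ/r at r = 2.33×10^8 km: μ = v²r = (23.9)² × 2.33×10^8 = 1.33092×10^11 km³/s².
In km: r₁ = 1.56 × 1.496×10^8 = 2.33376×10^8 km; r₂ = 6.51 × 1.496×10^8 = 9.73896×10^8 km.
Transfer-ellipse semi-major axis a_t = (r₁ + r₂)/2 = (2.33376×10^8 + 9.73896×10^8)/2 = 6.03636×10^8 km.
Transfer time t = π√(a_t³/μ) = 1.2771×10^8 s.
Target angular speed ω₂ = √(μ/r₂³) = 1.2003×10^-8 rad/s.
Angle swept by the target during transfer: ω₂·t = 1.533 rad = 87.83°.
The spacecraft traverses 180° on the transfer ellipse, so the target must lead by 180° − 87.83° = 92.2°.

φ = 92.2°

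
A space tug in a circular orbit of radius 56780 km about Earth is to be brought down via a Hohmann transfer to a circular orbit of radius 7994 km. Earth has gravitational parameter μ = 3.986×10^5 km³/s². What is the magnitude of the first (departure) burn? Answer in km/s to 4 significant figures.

Δv₁ = 1.333 km/s

Semi-major axis of the transfer orbit: a_t = (56780 + 7994)/2 = 32387 km.
On the circular orbit at r = 56780 km, v_c = √(μ/r) = 2.6495 km/s.
Vis-viva on the transfer ellipse at r = 56780 km gives v_t = √[μ(2/r − 1/a_t)] = 1.3163 km/s.
Δv₁ = |v_t − v_c| = |1.3163 − 2.6495| = 1.333 km/s.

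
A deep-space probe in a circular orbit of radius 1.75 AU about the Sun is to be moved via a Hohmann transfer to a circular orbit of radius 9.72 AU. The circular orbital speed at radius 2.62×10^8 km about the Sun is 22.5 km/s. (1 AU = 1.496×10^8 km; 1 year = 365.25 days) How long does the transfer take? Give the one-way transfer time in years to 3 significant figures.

t = 6.87 years

From the circular-orbit relation v² = μ/r at r = 2.62×10^8 km: μ = v²r = (22.5)² × 2.62×10^8 = 1.32638×10^11 km³/s².
In km: r₁ = 1.75 × 1.496×10^8 = 2.618×10^8 km; r₂ = 9.72 × 1.496×10^8 = 1.454112×10^9 km.
The Hohmann ellipse has a_t = (r₁ + r₂)/2 = 8.57956×10^8 km.
By Kepler's third law the transfer-orbit period is T = 2π√(a_t³/μ), so t = T/2 = 2.168×10^8 s.
Converting: 2.168×10^8 s ÷ 3.15576×10^7 s/year (365.25 × 86400) = 6.87 years.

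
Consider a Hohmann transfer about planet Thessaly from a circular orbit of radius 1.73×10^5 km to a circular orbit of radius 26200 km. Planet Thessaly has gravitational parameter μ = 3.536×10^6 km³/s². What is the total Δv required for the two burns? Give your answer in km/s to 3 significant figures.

Semi-major axis of the transfer orbit: a_t = (1.730×10^5 + 26200)/2 = 99600 km.
At r₁ the circular-orbit speed is v₁ = √(μ/r₁) = 4.521 km/s.
Transfer-orbit speed at r₁ (vis-viva): v_a = √[μ(2/r₁ − 1/a_t)] = 2.319 km/s.
First burn Δv₁ = |v_a − v₁| = 2.202 km/s.
At r₂, v₂ = √(μ/r₂) = 11.617 km/s.
Transfer-orbit speed at r₂: v_p = √[μ(2/r₂ − 1/a_t)] = 15.311 km/s.
Second burn Δv₂ = |v₂ − v_p| = 3.694 km/s.
Δv = Δv₁ + Δv₂ = 2.202 + 3.694 = 5.896 km/s.

Δv = 5.90 km/s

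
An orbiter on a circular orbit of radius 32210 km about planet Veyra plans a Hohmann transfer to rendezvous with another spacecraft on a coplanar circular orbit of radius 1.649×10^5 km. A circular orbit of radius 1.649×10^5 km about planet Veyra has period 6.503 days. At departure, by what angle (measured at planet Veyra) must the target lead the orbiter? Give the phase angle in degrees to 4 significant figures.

φ = 96.83°

From Kepler's third law T² = 4π²r³/μ at r = 1.649×10^5 km, T = 6.503 days = 6.503 × 86400 s = 5.618592×10^5 s: μ = 4π²r³/T² = 5.60747×10^5 km³/s².
Semi-major axis of the transfer orbit: a_t = (32210 + 1.649×10^5)/2 = 98555 km.
The half-period of the transfer ellipse is t = π√(a_t³/μ) = 1.2980×10^5 s.
Target angular speed ω₂ = √(μ/r₂³) = 1.1183×10^-5 rad/s.
Angle swept by the target during transfer: ω₂·t = 1.4516 rad = 83.17°.
Arrival is 180° from departure on the ellipse, so φ = 180° − 83.17° = 96.83°.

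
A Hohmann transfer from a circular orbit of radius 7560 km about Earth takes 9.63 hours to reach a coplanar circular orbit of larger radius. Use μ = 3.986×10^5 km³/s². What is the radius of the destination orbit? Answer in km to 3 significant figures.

Transfer time t = 9.63 hours = 34668 s, and t = π√(a_t³/μ).
So a_t = (μ t²/π²)^(1/3) = (3.986×10^5 × (34668)² / π²)^(1/3) = 36478 km.
Since a_t = (r₁ + r₂)/2, r₂ = 2a_t − r₁ = 2×36478 − 7560 = 65396 km.

r₂ = 65400 km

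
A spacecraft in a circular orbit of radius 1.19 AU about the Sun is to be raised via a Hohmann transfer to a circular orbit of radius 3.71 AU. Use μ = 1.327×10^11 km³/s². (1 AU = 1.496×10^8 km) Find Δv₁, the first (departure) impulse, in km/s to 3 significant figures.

Δv₁ = 6.29 km/s

In km: r₁ = 1.19 × 1.496×10^8 = 1.78024×10^8 km; r₂ = 3.71 × 1.496×10^8 = 5.55016×10^8 km.
Semi-major axis of the transfer orbit: a_t = (1.78024×10^8 + 5.55016×10^8)/2 = 3.6652×10^8 km.
Circular speed at r = 1.78024×10^8 km: v_c = √(μ/r) = 27.302 km/s.
Transfer-orbit speed at the same r (vis-viva, a = a_t): v_t = √[μ(2/r − 1/a_t)] = 33.597 km/s.
Δv₁ = |v_t − v_c| = |33.597 − 27.302| = 6.295 km/s.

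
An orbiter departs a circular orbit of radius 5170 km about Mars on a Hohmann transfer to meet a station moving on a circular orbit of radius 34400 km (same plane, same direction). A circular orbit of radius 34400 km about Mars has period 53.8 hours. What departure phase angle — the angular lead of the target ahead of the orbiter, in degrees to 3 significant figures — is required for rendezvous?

φ = 101°

From Kepler's third law T² = 4π²r³/μ at r = 34400 km, T = 53.8 hours = 53.8 × 3600 s = 1.9368×10^5 s: μ = 4π²r³/T² = 42841.6 km³/s².
Semi-major axis of the transfer orbit: a_t = (5170 + 34400)/2 = 19785 km.
The half-period of the transfer ellipse is t = π√(a_t³/μ) = 42240 s.
Target angular speed ω₂ = √(μ/r₂³) = 3.244×10^-5 rad/s.
Angle swept by the target during transfer: ω₂·t = 1.3703 rad = 78.51°.
The orbiter traverses 180° on the transfer ellipse, so the target must lead by 180° − 78.51° = 101°.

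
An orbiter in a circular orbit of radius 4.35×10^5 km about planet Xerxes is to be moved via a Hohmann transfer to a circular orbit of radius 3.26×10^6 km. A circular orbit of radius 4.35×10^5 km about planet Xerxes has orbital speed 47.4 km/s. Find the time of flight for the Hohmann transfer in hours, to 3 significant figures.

t = 70.1 hours

From the circular-orbit relation v² = μ/r at r = 4.35×10^5 km: μ = v²r = (47.4)² × 4.35×10^5 = 9.77341×10^8 km³/s².
The Hohmann ellipse has a_t = (r₁ + r₂)/2 = 1.8475×10^6 km.
By Kepler's third law the transfer-orbit period is T = 2π√(a_t³/μ), so t = T/2 = 2.524×10^5 s.
Converting: 2.524×10^5 s ÷ 3600 s/hour = 70.1 hours.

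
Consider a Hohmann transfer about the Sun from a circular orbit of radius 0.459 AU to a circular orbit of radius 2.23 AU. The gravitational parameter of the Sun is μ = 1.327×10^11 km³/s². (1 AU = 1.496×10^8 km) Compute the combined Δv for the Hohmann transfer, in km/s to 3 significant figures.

Δv = 20.9 km/s

In km: r₁ = 0.459 × 1.496×10^8 = 6.86664×10^7 km; r₂ = 2.23 × 1.496×10^8 = 3.33608×10^8 km.
The Hohmann ellipse has a_t = (r₁ + r₂)/2 = 2.011372×10^8 km.
Circular speed at r₁: v₁ = √(μ/r₁) = √(1.327×10^11/6.86664×10^7) = 43.961 km/s.
On the transfer ellipse at r₁, v² = μ(2/r − 1/a) gives v_p = √[μ(2/r₁ − 1/a_t)] = 56.616 km/s.
First burn Δv₁ = |v_p − v₁| = 12.655 km/s.
At r₂, v₂ = √(μ/r₂) = 19.9442 km/s.
Transfer-orbit speed at r₂: v_a = √[μ(2/r₂ − 1/a_t)] = 11.6531 km/s.
Second burn Δv₂ = |v₂ − v_a| = 8.2911 km/s.
Total Δv = Δv₁ + Δv₂ = 20.95 km/s.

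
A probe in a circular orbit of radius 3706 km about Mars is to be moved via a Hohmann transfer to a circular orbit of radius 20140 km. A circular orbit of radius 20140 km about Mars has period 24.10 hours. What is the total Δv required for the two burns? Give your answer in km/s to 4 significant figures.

From Kepler's third law T² = 4π²r³/μ at r = 20140 km, T = 24.10 hours = 24.10 × 3600 s = 86760 s: μ = 4π²r³/T² = 42844.9 km³/s².
Transfer-ellipse semi-major axis a_t = (r₁ + r₂)/2 = (3706 + 20140)/2 = 11923 km.
Circular speed at r₁: v₁ = √(μ/r₁) = √(42844.9/3706) = 3.400 km/s.
Transfer-orbit speed at r₁ (v² = μ(2/r − 1/a)): v_p = √[μ(2/r₁ − 1/a_t)] = 4.419 km/s.
First burn Δv₁ = |v_p − v₁| = 1.019 km/s.
At r₂, v₂ = √(μ/r₂) = 1.45854 km/s.
Transfer-orbit speed at r₂: v_a = √[μ(2/r₂ − 1/a_t)] = 0.813167 km/s.
Second burn Δv₂ = |v₂ − v_a| = 0.6454 km/s.
Total Δv = Δv₁ + Δv₂ = 1.664 km/s.

Δv = 1.664 km/s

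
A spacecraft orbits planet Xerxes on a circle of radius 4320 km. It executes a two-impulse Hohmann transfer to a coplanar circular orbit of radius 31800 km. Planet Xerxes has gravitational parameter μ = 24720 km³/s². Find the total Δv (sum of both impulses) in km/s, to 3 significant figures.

The Hohmann ellipse has a_t = (r₁ + r₂)/2 = 18060 km.
At r₁ the circular-orbit speed is v₁ = √(μ/r₁) = 2.3921 km/s.
Transfer-orbit speed at r₁ (v² = μ(2/r − 1/a)): v_p = √[μ(2/r₁ − 1/a_t)] = 3.1742 km/s.
First burn Δv₁ = |v_p − v₁| = 0.7821 km/s.
At r₂, v₂ = √(μ/r₂) = 0.8817 km/s.
Transfer-orbit speed at r₂: v_a = √[μ(2/r₂ − 1/a_t)] = 0.4312 km/s.
Second burn Δv₂ = |v₂ − v_a| = 0.4505 km/s.
Δv = Δv₁ + Δv₂ = 0.7821 + 0.4505 = 1.233 km/s.

Δv = 1.23 km/s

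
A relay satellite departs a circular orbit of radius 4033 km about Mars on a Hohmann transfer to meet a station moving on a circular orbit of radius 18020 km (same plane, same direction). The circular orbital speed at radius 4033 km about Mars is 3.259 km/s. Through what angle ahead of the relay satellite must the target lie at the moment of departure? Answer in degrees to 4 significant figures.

φ = 93.84°

From the circular-orbit relation v² = μ/r at r = 4033 km: μ = v²r = (3.259)² × 4033 = 42834.8 km³/s².
The Hohmann ellipse has a_t = (r₁ + r₂)/2 = 11026.5 km.
The half-period of the transfer ellipse is t = π√(a_t³/μ) = 17575.5 s.
The target's mean motion on its circular orbit is ω₂ = √(μ/r₂³) = 8.55591×10^-5 rad/s.
Angle swept by the target during transfer: ω₂·t = 1.5037 rad = 86.16°.
The relay satellite traverses 180° on the transfer ellipse, so the target must lead by 180° − 86.16° = 93.84°.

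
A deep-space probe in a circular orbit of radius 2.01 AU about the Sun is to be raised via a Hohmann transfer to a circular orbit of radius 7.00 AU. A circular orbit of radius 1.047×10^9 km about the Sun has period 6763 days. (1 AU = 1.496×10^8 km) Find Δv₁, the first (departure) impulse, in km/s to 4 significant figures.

Δv₁ = 5.179 km/s

From Kepler's third law T² = 4π²r³/μ at r = 1.047×10^9 km, T = 6763 days = 6763 × 86400 s = 5.843232×10^8 s: μ = 4π²r³/T² = 1.32707×10^11 km³/s².
In km: r₁ = 2.01 × 1.496×10^8 = 3.00696×10^8 km; r₂ = 7.00 × 1.496×10^8 = 1.0472×10^9 km.
The Hohmann ellipse has a_t = (r₁ + r₂)/2 = 6.73948×10^8 km.
Circular speed at r = 3.00696×10^8 km: v_c = √(μ/r) = 21.008 km/s.
Transfer-orbit speed at the same r (vis-viva, a = a_t): v_t = √[μ(2/r − 1/a_t)] = 26.187 km/s.
Δv₁ = |v_t − v_c| = |26.187 − 21.008| = 5.179 km/s.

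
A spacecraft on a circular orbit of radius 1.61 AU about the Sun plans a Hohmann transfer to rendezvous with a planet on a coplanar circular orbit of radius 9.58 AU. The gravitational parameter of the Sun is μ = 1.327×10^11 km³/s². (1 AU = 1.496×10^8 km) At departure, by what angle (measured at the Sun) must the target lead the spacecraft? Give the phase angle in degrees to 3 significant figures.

φ = 99.7°

In km: r₁ = 1.61 × 1.496×10^8 = 2.40856×10^8 km; r₂ = 9.58 × 1.496×10^8 = 1.433168×10^9 km.
Semi-major axis of the transfer orbit: a_t = (2.40856×10^8 + 1.433168×10^9)/2 = 8.37012×10^8 km.
The half-period of the transfer ellipse is t = π√(a_t³/μ) = 2.0884×10^8 s.
The target's mean motion on its circular orbit is ω₂ = √(μ/r₂³) = 6.7141×10^-9 rad/s.
Angle swept by the target during transfer: ω₂·t = 1.4022 rad = 80.34°.
Arrival is 180° from departure on the ellipse, so φ = 180° − 80.34° = 99.7°.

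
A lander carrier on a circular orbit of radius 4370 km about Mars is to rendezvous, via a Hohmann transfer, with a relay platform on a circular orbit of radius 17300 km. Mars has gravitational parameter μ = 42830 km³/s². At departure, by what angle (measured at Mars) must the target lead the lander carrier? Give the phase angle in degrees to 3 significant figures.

The Hohmann ellipse has a_t = (r₁ + r₂)/2 = 10835 km.
Transfer time t = π√(a_t³/μ) = 17120 s.
Target angular speed ω₂ = √(μ/r₂³) = 9.095×10^-5 rad/s.
Angle swept by the target during transfer: ω₂·t = 1.5571 rad = 89.22°.
The lander carrier traverses 180° on the transfer ellipse, so the target must lead by 180° − 89.22° = 90.8°.

φ = 90.8°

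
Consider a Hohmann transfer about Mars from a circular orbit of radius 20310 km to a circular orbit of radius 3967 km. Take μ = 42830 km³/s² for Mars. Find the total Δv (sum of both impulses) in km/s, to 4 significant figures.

Semi-major axis of the transfer orbit: a_t = (20310 + 3967)/2 = 12138.5 km.
Circular speed at r₁: v₁ = √(μ/r₁) = √(42830/20310) = 1.4522 km/s.
Transfer-orbit speed at r₁ (vis-viva equation): v_a = √[μ(2/r₁ − 1/a_t)] = 0.83017 km/s.
First burn Δv₁ = |v_a − v₁| = 0.6220 km/s.
At r₂, v₂ = √(μ/r₂) = 3.285814 km/s.
Transfer-orbit speed at r₂: v_p = √[μ(2/r₂ − 1/a_t)] = 4.250259 km/s.
Second burn Δv₂ = |v₂ − v_p| = 0.9644 km/s.
Total Δv = Δv₁ + Δv₂ = 1.586 km/s.

Δv = 1.586 km/s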